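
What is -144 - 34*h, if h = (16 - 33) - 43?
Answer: 1896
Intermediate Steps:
h = -60 (h = -17 - 43 = -60)
-144 - 34*h = -144 - 34*(-60) = -144 + 2040 = 1896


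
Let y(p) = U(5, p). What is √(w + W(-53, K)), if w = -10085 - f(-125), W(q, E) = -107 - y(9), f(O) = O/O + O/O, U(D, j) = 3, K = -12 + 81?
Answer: 3*I*√1133 ≈ 100.98*I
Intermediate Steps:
K = 69
y(p) = 3
f(O) = 2 (f(O) = 1 + 1 = 2)
W(q, E) = -110 (W(q, E) = -107 - 1*3 = -107 - 3 = -110)
w = -10087 (w = -10085 - 1*2 = -10085 - 2 = -10087)
√(w + W(-53, K)) = √(-10087 - 110) = √(-10197) = 3*I*√1133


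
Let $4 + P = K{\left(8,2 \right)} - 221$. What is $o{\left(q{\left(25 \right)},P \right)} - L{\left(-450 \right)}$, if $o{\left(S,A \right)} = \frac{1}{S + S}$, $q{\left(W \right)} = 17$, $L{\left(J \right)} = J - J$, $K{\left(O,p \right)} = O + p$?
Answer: $\frac{1}{34} \approx 0.029412$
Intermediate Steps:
$L{\left(J \right)} = 0$
$P = -215$ ($P = -4 + \left(\left(8 + 2\right) - 221\right) = -4 + \left(10 - 221\right) = -4 - 211 = -215$)
$o{\left(S,A \right)} = \frac{1}{2 S}$
$o{\left(q{\left(25 \right)},P \right)} - L{\left(-450 \right)} = \frac{1}{2 \cdot 17} - 0 = \frac{1}{2} \cdot \frac{1}{17} + 0 = \frac{1}{34} + 0 = \frac{1}{34}$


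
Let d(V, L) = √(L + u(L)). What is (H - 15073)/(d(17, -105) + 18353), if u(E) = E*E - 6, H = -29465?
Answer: -817405914/336821695 + 44538*√10914/336821695 ≈ -2.4130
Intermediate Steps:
u(E) = -6 + E² (u(E) = E² - 6 = -6 + E²)
d(V, L) = √(-6 + L + L²) (d(V, L) = √(L + (-6 + L²)) = √(-6 + L + L²))
(H - 15073)/(d(17, -105) + 18353) = (-29465 - 15073)/(√(-6 - 105 + (-105)²) + 18353) = -44538/(√(-6 - 105 + 11025) + 18353) = -44538/(√10914 + 18353) = -44538/(18353 + √10914)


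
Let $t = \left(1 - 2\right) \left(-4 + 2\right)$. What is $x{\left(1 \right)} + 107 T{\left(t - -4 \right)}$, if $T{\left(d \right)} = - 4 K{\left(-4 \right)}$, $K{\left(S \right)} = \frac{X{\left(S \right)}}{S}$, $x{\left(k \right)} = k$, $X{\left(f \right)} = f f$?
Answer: $1713$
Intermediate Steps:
$X{\left(f \right)} = f^{2}$
$t = 2$ ($t = \left(-1\right) \left(-2\right) = 2$)
$K{\left(S \right)} = S$ ($K{\left(S \right)} = \frac{S^{2}}{S} = S$)
$T{\left(d \right)} = 16$ ($T{\left(d \right)} = \left(-4\right) \left(-4\right) = 16$)
$x{\left(1 \right)} + 107 T{\left(t - -4 \right)} = 1 + 107 \cdot 16 = 1 + 1712 = 1713$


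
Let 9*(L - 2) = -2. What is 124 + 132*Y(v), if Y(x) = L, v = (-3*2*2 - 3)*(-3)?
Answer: 1076/3 ≈ 358.67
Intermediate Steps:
v = 45 (v = (-6*2 - 3)*(-3) = (-12 - 3)*(-3) = -15*(-3) = 45)
L = 16/9 (L = 2 + (⅑)*(-2) = 2 - 2/9 = 16/9 ≈ 1.7778)
Y(x) = 16/9
124 + 132*Y(v) = 124 + 132*(16/9) = 124 + 704/3 = 1076/3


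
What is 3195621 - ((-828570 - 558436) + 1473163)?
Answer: 3109464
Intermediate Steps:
3195621 - ((-828570 - 558436) + 1473163) = 3195621 - (-1387006 + 1473163) = 3195621 - 1*86157 = 3195621 - 86157 = 3109464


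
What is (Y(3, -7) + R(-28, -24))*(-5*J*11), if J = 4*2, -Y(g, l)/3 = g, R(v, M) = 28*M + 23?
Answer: 289520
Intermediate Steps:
R(v, M) = 23 + 28*M
Y(g, l) = -3*g
J = 8
(Y(3, -7) + R(-28, -24))*(-5*J*11) = (-3*3 + (23 + 28*(-24)))*(-5*8*11) = (-9 + (23 - 672))*(-40*11) = (-9 - 649)*(-440) = -658*(-440) = 289520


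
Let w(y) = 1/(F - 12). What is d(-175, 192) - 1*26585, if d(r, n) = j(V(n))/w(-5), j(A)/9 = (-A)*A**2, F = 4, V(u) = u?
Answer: 509581351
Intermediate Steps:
j(A) = -9*A**3 (j(A) = 9*((-A)*A**2) = 9*(-A**3) = -9*A**3)
w(y) = -1/8 (w(y) = 1/(4 - 12) = 1/(-8) = -1/8)
d(r, n) = 72*n**3 (d(r, n) = (-9*n**3)/(-1/8) = -9*n**3*(-8) = 72*n**3)
d(-175, 192) - 1*26585 = 72*192**3 - 1*26585 = 72*7077888 - 26585 = 509607936 - 26585 = 509581351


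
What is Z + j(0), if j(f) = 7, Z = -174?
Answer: -167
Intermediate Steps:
Z + j(0) = -174 + 7 = -167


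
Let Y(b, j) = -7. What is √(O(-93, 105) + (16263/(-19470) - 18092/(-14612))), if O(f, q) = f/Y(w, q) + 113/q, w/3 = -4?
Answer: √3659774369836715130/497867370 ≈ 3.8425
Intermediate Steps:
w = -12 (w = 3*(-4) = -12)
O(f, q) = 113/q - f/7 (O(f, q) = f/(-7) + 113/q = f*(-⅐) + 113/q = -f/7 + 113/q = 113/q - f/7)
√(O(-93, 105) + (16263/(-19470) - 18092/(-14612))) = √((113/105 - ⅐*(-93)) + (16263/(-19470) - 18092/(-14612))) = √((113*(1/105) + 93/7) + (16263*(-1/19470) - 18092*(-1/14612))) = √((113/105 + 93/7) + (-5421/6490 + 4523/3653)) = √(1508/105 + 9551357/23707970) = √(7350902249/497867370) = √3659774369836715130/497867370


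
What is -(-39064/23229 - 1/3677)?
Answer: 143661557/85413033 ≈ 1.6820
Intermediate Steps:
-(-39064/23229 - 1/3677) = -1*(-143661557/85413033) = 143661557/85413033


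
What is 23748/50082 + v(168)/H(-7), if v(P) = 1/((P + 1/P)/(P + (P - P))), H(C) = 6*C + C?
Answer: 106906678/235594075 ≈ 0.45377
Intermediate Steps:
H(C) = 7*C
v(P) = P/(P + 1/P) (v(P) = 1/((P + 1/P)/(P + 0)) = 1/((P + 1/P)/P) = P/(P + 1/P))
23748/50082 + v(168)/H(-7) = 23748/50082 + (168**2/(1 + 168**2))/((7*(-7))) = 23748*(1/50082) + (28224/(1 + 28224))/(-49) = 3958/8347 + (28224/28225)*(-1/49) = 3958/8347 - 576/28225 = 106906678/235594075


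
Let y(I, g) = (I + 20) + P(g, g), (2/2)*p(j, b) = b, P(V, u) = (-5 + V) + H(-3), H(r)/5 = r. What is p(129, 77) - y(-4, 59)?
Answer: 22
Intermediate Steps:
H(r) = 5*r
P(V, u) = -20 + V (P(V, u) = (-5 + V) + 5*(-3) = (-5 + V) - 15 = -20 + V)
p(j, b) = b
y(I, g) = I + g (y(I, g) = (I + 20) + (-20 + g) = (20 + I) + (-20 + g) = I + g)
p(129, 77) - y(-4, 59) = 77 - (-4 + 59) = 77 - 1*55 = 77 - 55 = 22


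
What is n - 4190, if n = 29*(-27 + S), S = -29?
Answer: -5814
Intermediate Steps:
n = -1624 (n = 29*(-27 - 29) = 29*(-56) = -1624)
n - 4190 = -1624 - 4190 = -5814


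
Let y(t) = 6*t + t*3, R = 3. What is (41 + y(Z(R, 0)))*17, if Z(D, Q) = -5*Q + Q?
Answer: 697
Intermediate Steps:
Z(D, Q) = -4*Q
y(t) = 9*t (y(t) = 6*t + 3*t = 9*t)
(41 + y(Z(R, 0)))*17 = (41 + 9*(-4*0))*17 = (41 + 9*0)*17 = (41 + 0)*17 = 41*17 = 697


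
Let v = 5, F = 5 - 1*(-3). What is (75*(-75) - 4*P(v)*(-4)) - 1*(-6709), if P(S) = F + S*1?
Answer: 1292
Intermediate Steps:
F = 8 (F = 5 + 3 = 8)
P(S) = 8 + S (P(S) = 8 + S*1 = 8 + S)
(75*(-75) - 4*P(v)*(-4)) - 1*(-6709) = (75*(-75) - 4*(8 + 5)*(-4)) - 1*(-6709) = (-5625 - 4*13*(-4)) + 6709 = (-5625 - 52*(-4)) + 6709 = (-5625 + 208) + 6709 = -5417 + 6709 = 1292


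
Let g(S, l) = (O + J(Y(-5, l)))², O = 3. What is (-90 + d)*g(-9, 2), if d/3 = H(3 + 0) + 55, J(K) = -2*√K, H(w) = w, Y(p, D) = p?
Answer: -924 - 1008*I*√5 ≈ -924.0 - 2254.0*I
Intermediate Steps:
g(S, l) = (3 - 2*I*√5)²
d = 174 (d = 3*((3 + 0) + 55) = 3*(3 + 55) = 3*58 = 174)
(-90 + d)*g(-9, 2) = (-90 + 174)*(3 - 2*I*√5)² = 84*(3 - 2*I*√5)²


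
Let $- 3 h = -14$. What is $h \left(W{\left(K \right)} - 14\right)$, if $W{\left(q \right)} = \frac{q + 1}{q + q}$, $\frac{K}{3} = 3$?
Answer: $- \frac{1694}{27} \approx -62.741$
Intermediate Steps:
$K = 9$ ($K = 3 \cdot 3 = 9$)
$W{\left(q \right)} = \frac{1 + q}{2 q}$
$h = \frac{14}{3}$ ($h = \left(- \frac{1}{3}\right) \left(-14\right) = \frac{14}{3} \approx 4.6667$)
$h \left(W{\left(K \right)} - 14\right) = \frac{14 \left(\frac{1 + 9}{2 \cdot 9} - 14\right)}{3} = \frac{14 \left(\frac{1}{2} \cdot \frac{1}{9} \cdot 10 - 14\right)}{3} = \frac{14 \left(\frac{5}{9} - 14\right)}{3} = \frac{14}{3} \left(- \frac{121}{9}\right) = - \frac{1694}{27}$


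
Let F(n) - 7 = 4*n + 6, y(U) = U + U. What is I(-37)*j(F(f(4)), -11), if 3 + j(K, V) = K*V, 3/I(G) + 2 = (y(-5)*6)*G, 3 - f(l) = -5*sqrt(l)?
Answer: -1077/1109 ≈ -0.97115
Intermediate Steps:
f(l) = 3 + 5*sqrt(l) (f(l) = 3 - (-5)*sqrt(l) = 3 + 5*sqrt(l))
y(U) = 2*U
I(G) = 3/(-2 - 60*G) (I(G) = 3/(-2 + ((2*(-5))*6)*G) = 3/(-2 + (-10*6)*G) = 3/(-2 - 60*G))
F(n) = 13 + 4*n (F(n) = 7 + (4*n + 6) = 7 + (6 + 4*n) = 13 + 4*n)
j(K, V) = -3 + K*V
I(-37)*j(F(f(4)), -11) = (-3/(2 + 60*(-37)))*(-3 + (13 + 4*(3 + 5*sqrt(4)))*(-11)) = (-3/(2 - 2220))*(-3 + (13 + 4*(3 + 5*2))*(-11)) = (-3/(-2218))*(-3 + (13 + 4*(3 + 10))*(-11)) = (-3*(-1/2218))*(-3 + (13 + 4*13)*(-11)) = 3*(-3 + (13 + 52)*(-11))/2218 = 3*(-3 + 65*(-11))/2218 = 3*(-3 - 715)/2218 = (3/2218)*(-718) = -1077/1109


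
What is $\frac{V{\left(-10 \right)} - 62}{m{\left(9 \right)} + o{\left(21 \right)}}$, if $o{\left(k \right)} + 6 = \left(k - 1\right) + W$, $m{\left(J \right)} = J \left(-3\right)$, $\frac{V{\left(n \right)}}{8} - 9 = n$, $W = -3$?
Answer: $\frac{35}{8} \approx 4.375$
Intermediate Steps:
$V{\left(n \right)} = 72 + 8 n$
$m{\left(J \right)} = - 3 J$
$o{\left(k \right)} = -10 + k$ ($o{\left(k \right)} = -6 + \left(\left(k - 1\right) - 3\right) = -6 + \left(\left(-1 + k\right) - 3\right) = -6 + \left(-4 + k\right) = -10 + k$)
$\frac{V{\left(-10 \right)} - 62}{m{\left(9 \right)} + o{\left(21 \right)}} = \frac{\left(72 + 8 \left(-10\right)\right) - 62}{\left(-3\right) 9 + \left(-10 + 21\right)} = \frac{\left(72 - 80\right) - 62}{-27 + 11} = \frac{-8 - 62}{-16} = \left(-70\right) \left(- \frac{1}{16}\right) = \frac{35}{8}$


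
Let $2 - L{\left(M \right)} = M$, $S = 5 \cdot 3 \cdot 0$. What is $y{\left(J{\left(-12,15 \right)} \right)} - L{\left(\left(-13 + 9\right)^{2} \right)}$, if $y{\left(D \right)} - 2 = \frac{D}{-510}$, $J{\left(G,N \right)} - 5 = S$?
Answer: $\frac{1631}{102} \approx 15.99$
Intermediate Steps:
$S = 0$ ($S = 15 \cdot 0 = 0$)
$J{\left(G,N \right)} = 5$ ($J{\left(G,N \right)} = 5 + 0 = 5$)
$y{\left(D \right)} = 2 - \frac{D}{510}$ ($y{\left(D \right)} = 2 + \frac{D}{-510} = 2 + D \left(- \frac{1}{510}\right) = 2 - \frac{D}{510}$)
$L{\left(M \right)} = 2 - M$
$y{\left(J{\left(-12,15 \right)} \right)} - L{\left(\left(-13 + 9\right)^{2} \right)} = \left(2 - \frac{1}{102}\right) - \left(2 - \left(-13 + 9\right)^{2}\right) = \left(2 - \frac{1}{102}\right) - \left(2 - \left(-4\right)^{2}\right) = \frac{203}{102} - \left(2 - 16\right) = \frac{203}{102} - -14 = \frac{203}{102} + 14 = \frac{1631}{102}$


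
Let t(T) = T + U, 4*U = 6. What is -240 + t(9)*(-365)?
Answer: -8145/2 ≈ -4072.5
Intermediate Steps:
U = 3/2 (U = (¼)*6 = 3/2 ≈ 1.5000)
t(T) = 3/2 + T (t(T) = T + 3/2 = 3/2 + T)
-240 + t(9)*(-365) = -240 + (3/2 + 9)*(-365) = -240 + (21/2)*(-365) = -240 - 7665/2 = -8145/2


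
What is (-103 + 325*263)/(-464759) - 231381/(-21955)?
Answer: 105662059919/10203783845 ≈ 10.355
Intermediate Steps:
(-103 + 325*263)/(-464759) - 231381/(-21955) = (-103 + 85475)*(-1/464759) - 231381*(-1/21955) = 85372*(-1/464759) + 231381/21955 = -85372/464759 + 231381/21955 = 105662059919/10203783845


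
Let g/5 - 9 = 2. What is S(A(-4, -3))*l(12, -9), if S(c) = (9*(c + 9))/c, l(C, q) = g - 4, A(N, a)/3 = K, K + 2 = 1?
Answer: -918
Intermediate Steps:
K = -1 (K = -2 + 1 = -1)
g = 55 (g = 45 + 5*2 = 45 + 10 = 55)
A(N, a) = -3 (A(N, a) = 3*(-1) = -3)
l(C, q) = 51 (l(C, q) = 55 - 4 = 51)
S(c) = (81 + 9*c)/c (S(c) = (9*(9 + c))/c = (81 + 9*c)/c)
S(A(-4, -3))*l(12, -9) = (9 + 81/(-3))*51 = (9 + 81*(-⅓))*51 = (9 - 27)*51 = -18*51 = -918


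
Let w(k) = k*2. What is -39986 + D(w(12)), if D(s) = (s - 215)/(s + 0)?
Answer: -959855/24 ≈ -39994.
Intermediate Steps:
w(k) = 2*k
D(s) = (-215 + s)/s
-39986 + D(w(12)) = -39986 + (-215 + 2*12)/((2*12)) = -39986 + (-215 + 24)/24 = -39986 + (1/24)*(-191) = -39986 - 191/24 = -959855/24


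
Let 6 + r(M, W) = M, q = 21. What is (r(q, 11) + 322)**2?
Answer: 113569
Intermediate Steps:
r(M, W) = -6 + M
(r(q, 11) + 322)**2 = ((-6 + 21) + 322)**2 = (15 + 322)**2 = 337**2 = 113569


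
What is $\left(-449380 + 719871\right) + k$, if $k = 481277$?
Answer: $751768$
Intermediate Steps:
$\left(-449380 + 719871\right) + k = \left(-449380 + 719871\right) + 481277 = 270491 + 481277 = 751768$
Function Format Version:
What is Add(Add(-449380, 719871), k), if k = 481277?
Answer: 751768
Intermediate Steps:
Add(Add(-449380, 719871), k) = Add(Add(-449380, 719871), 481277) = Add(270491, 481277) = 751768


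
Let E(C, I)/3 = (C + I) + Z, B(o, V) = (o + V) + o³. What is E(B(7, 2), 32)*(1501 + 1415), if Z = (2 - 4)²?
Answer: 3394224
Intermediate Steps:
B(o, V) = V + o + o³ (B(o, V) = (V + o) + o³ = V + o + o³)
Z = 4 (Z = (-2)² = 4)
E(C, I) = 12 + 3*C + 3*I (E(C, I) = 3*((C + I) + 4) = 3*(4 + C + I) = 12 + 3*C + 3*I)
E(B(7, 2), 32)*(1501 + 1415) = (12 + 3*(2 + 7 + 7³) + 3*32)*(1501 + 1415) = (12 + 3*(2 + 7 + 343) + 96)*2916 = (12 + 3*352 + 96)*2916 = (12 + 1056 + 96)*2916 = 1164*2916 = 3394224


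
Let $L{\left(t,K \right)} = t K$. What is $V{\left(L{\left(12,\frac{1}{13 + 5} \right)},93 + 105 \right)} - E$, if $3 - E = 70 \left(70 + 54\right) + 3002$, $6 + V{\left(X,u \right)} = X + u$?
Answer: $\frac{35615}{3} \approx 11872.0$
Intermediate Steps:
$L{\left(t,K \right)} = K t$
$V{\left(X,u \right)} = -6 + X + u$ ($V{\left(X,u \right)} = -6 + \left(X + u\right) = -6 + X + u$)
$E = -11679$ ($E = 3 - \left(70 \left(70 + 54\right) + 3002\right) = 3 - \left(70 \cdot 124 + 3002\right) = 3 - \left(8680 + 3002\right) = 3 - 11682 = -11679$)
$V{\left(L{\left(12,\frac{1}{13 + 5} \right)},93 + 105 \right)} - E = \left(-6 + \frac{1}{13 + 5} \cdot 12 + \left(93 + 105\right)\right) - -11679 = \left(-6 + \frac{1}{18} \cdot 12 + 198\right) + 11679 = \left(-6 + \frac{2}{3} + 198\right) + 11679 = \frac{578}{3} + 11679 = \frac{35615}{3}$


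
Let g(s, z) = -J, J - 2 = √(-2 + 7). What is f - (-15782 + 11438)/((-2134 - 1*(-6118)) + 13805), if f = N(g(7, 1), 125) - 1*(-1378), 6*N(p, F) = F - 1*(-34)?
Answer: 49977989/35578 ≈ 1404.7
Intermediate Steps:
J = 2 + √5 (J = 2 + √(-2 + 7) = 2 + √5 ≈ 4.2361)
g(s, z) = -2 - √5 (g(s, z) = -(2 + √5) = -2 - √5)
N(p, F) = 17/3 + F/6 (N(p, F) = (F - 1*(-34))/6 = (F + 34)/6 = (34 + F)/6 = 17/3 + F/6)
f = 2809/2 (f = (17/3 + (⅙)*125) - 1*(-1378) = (17/3 + 125/6) + 1378 = 53/2 + 1378 = 2809/2 ≈ 1404.5)
f - (-15782 + 11438)/((-2134 - 1*(-6118)) + 13805) = 2809/2 - (-15782 + 11438)/((-2134 - 1*(-6118)) + 13805) = 2809/2 - (-4344)/((-2134 + 6118) + 13805) = 2809/2 - (-4344)/(3984 + 13805) = 2809/2 - (-4344)/17789 = 2809/2 - 1*(-4344/17789) = 2809/2 + 4344/17789 = 49977989/35578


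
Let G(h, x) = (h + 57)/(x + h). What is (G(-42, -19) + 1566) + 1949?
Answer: 214400/61 ≈ 3514.8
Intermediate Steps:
G(h, x) = (57 + h)/(h + x)
(G(-42, -19) + 1566) + 1949 = ((57 - 42)/(-42 - 19) + 1566) + 1949 = (15/(-61) + 1566) + 1949 = (-1/61*15 + 1566) + 1949 = (-15/61 + 1566) + 1949 = 95511/61 + 1949 = 214400/61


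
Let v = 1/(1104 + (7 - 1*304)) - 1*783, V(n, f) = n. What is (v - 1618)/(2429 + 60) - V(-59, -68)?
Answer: 116571151/2008623 ≈ 58.035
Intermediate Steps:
v = -631880/807 (v = 1/(1104 + (7 - 304)) - 783 = 1/(1104 - 297) - 783 = 1/807 - 783 = -631880/807 ≈ -783.00)
(v - 1618)/(2429 + 60) - V(-59, -68) = (-631880/807 - 1618)/(2429 + 60) - 1*(-59) = -1937606/807/2489 + 59 = -1937606/807*1/2489 + 59 = -1937606/2008623 + 59 = 116571151/2008623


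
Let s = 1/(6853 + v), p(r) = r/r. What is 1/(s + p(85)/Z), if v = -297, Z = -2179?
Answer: -14285524/4377 ≈ -3263.8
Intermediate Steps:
p(r) = 1
s = 1/6556 (s = 1/(6853 - 297) = 1/6556 ≈ 0.00015253)
1/(s + p(85)/Z) = 1/(1/6556 + 1/(-2179)) = 1/(1/6556 + 1*(-1/2179)) = 1/(1/6556 - 1/2179) = 1/(-4377/14285524) = -14285524/4377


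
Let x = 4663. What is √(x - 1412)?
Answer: √3251 ≈ 57.018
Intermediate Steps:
√(x - 1412) = √(4663 - 1412) = √3251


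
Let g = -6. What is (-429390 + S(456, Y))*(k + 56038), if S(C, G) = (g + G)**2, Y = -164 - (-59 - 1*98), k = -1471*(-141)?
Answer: -113077843229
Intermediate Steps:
k = 207411
Y = -7 (Y = -164 - (-59 - 98) = -164 - 1*(-157) = -164 + 157 = -7)
S(C, G) = (-6 + G)**2
(-429390 + S(456, Y))*(k + 56038) = (-429390 + (-6 - 7)**2)*(207411 + 56038) = (-429390 + (-13)**2)*263449 = (-429390 + 169)*263449 = -429221*263449 = -113077843229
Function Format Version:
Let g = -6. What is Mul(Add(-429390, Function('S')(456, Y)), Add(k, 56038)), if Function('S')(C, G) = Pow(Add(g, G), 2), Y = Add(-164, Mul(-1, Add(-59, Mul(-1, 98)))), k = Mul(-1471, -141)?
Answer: -113077843229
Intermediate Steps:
k = 207411
Y = -7 (Y = Add(-164, Mul(-1, Add(-59, -98))) = Add(-164, Mul(-1, -157)) = Add(-164, 157) = -7)
Function('S')(C, G) = Pow(Add(-6, G), 2)
Mul(Add(-429390, Function('S')(456, Y)), Add(k, 56038)) = Mul(Add(-429390, Pow(Add(-6, -7), 2)), Add(207411, 56038)) = Mul(Add(-429390, Pow(-13, 2)), 263449) = Mul(Add(-429390, 169), 263449) = Mul(-429221, 263449) = -113077843229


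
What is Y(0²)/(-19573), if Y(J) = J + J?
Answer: 0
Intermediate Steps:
Y(J) = 2*J
Y(0²)/(-19573) = (2*0²)/(-19573) = (2*0)*(-1/19573) = 0*(-1/19573) = 0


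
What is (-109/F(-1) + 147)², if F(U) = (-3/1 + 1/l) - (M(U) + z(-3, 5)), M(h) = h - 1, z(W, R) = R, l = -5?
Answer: 26030404/961 ≈ 27087.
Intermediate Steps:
M(h) = -1 + h
F(U) = -36/5 - U (F(U) = (-3/1 + 1/(-5)) - ((-1 + U) + 5) = (-3*1 + 1*(-⅕)) - (4 + U) = (-3 - ⅕) + (-4 - U) = -16/5 + (-4 - U) = -36/5 - U)
(-109/F(-1) + 147)² = (-109/(-36/5 - 1*(-1)) + 147)² = (-109/(-36/5 + 1) + 147)² = (-109/(-31/5) + 147)² = (-109*(-5/31) + 147)² = (545/31 + 147)² = (5102/31)² = 26030404/961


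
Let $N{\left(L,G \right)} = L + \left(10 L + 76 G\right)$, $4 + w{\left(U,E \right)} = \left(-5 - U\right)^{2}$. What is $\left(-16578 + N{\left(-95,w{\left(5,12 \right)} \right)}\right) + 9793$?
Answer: $-534$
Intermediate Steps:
$w{\left(U,E \right)} = -4 + \left(-5 - U\right)^{2}$
$N{\left(L,G \right)} = 11 L + 76 G$
$\left(-16578 + N{\left(-95,w{\left(5,12 \right)} \right)}\right) + 9793 = \left(-16578 + \left(11 \left(-95\right) + 76 \left(-4 + \left(5 + 5\right)^{2}\right)\right)\right) + 9793 = \left(-16578 - \left(1045 - 76 \left(-4 + 10^{2}\right)\right)\right) + 9793 = \left(-16578 - \left(1045 - 76 \left(-4 + 100\right)\right)\right) + 9793 = \left(-16578 + \left(-1045 + 76 \cdot 96\right)\right) + 9793 = \left(-16578 + \left(-1045 + 7296\right)\right) + 9793 = \left(-16578 + 6251\right) + 9793 = -10327 + 9793 = -534$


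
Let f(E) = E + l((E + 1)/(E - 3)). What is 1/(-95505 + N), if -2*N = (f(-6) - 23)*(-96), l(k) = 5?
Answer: -1/96657 ≈ -1.0346e-5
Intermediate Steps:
f(E) = 5 + E (f(E) = E + 5 = 5 + E)
N = -1152 (N = -((5 - 6) - 23)*(-96)/2 = -(-1 - 23)*(-96)/2 = -(-12)*(-96) = -½*2304 = -1152)
1/(-95505 + N) = 1/(-95505 - 1152) = 1/(-96657) = -1/96657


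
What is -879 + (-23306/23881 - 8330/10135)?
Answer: -42636592781/48406787 ≈ -880.80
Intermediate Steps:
-879 + (-23306/23881 - 8330/10135) = -879 + (-23306*1/23881 - 8330*1/10135) = -879 + (-23306/23881 - 1666/2027) = -879 - 87027008/48406787 = -42636592781/48406787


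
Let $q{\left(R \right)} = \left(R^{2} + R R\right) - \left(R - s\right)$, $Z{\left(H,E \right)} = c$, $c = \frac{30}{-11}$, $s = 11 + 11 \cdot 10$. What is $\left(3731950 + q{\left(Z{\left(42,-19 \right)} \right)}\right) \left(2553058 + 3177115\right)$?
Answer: $\frac{2587647115140733}{121} \approx 2.1386 \cdot 10^{13}$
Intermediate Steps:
$s = 121$ ($s = 11 + 110 = 121$)
$c = - \frac{30}{11}$ ($c = 30 \left(- \frac{1}{11}\right) = - \frac{30}{11} \approx -2.7273$)
$Z{\left(H,E \right)} = - \frac{30}{11}$
$q{\left(R \right)} = 121 - R + 2 R^{2}$ ($q{\left(R \right)} = \left(R^{2} + R R\right) - \left(-121 + R\right) = \left(R^{2} + R^{2}\right) - \left(-121 + R\right) = 2 R^{2} - \left(-121 + R\right) = 121 - R + 2 R^{2}$)
$\left(3731950 + q{\left(Z{\left(42,-19 \right)} \right)}\right) \left(2553058 + 3177115\right) = \left(3731950 + \left(121 - - \frac{30}{11} + 2 \left(- \frac{30}{11}\right)^{2}\right)\right) \left(2553058 + 3177115\right) = \left(3731950 + \left(121 + \frac{30}{11} + 2 \cdot \frac{900}{121}\right)\right) 5730173 = \left(3731950 + \left(121 + \frac{30}{11} + \frac{1800}{121}\right)\right) 5730173 = \left(3731950 + \frac{16771}{121}\right) 5730173 = \frac{451582721}{121} \cdot 5730173 = \frac{2587647115140733}{121}$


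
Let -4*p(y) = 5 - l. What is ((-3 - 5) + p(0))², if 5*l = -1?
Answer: 8649/100 ≈ 86.490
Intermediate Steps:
l = -⅕ (l = (⅕)*(-1) = -⅕ ≈ -0.20000)
p(y) = -13/10 (p(y) = -(5 - 1*(-⅕))/4 = -(5 + ⅕)/4 = -¼*26/5 = -13/10)
((-3 - 5) + p(0))² = ((-3 - 5) - 13/10)² = (-8 - 13/10)² = (-93/10)² = 8649/100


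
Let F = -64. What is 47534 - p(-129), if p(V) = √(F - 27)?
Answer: 47534 - I*√91 ≈ 47534.0 - 9.5394*I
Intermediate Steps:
p(V) = I*√91 (p(V) = √(-64 - 27) = √(-91) = I*√91)
47534 - p(-129) = 47534 - I*√91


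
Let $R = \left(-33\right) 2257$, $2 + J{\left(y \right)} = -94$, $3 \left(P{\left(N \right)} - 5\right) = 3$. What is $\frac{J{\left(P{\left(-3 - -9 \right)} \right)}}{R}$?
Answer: $\frac{32}{24827} \approx 0.0012889$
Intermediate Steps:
$P{\left(N \right)} = 6$ ($P{\left(N \right)} = 5 + \frac{1}{3} \cdot 3 = 5 + 1 = 6$)
$J{\left(y \right)} = -96$ ($J{\left(y \right)} = -2 - 94 = -96$)
$R = -74481$
$\frac{J{\left(P{\left(-3 - -9 \right)} \right)}}{R} = - \frac{96}{-74481} = \left(-96\right) \left(- \frac{1}{74481}\right) = \frac{32}{24827}$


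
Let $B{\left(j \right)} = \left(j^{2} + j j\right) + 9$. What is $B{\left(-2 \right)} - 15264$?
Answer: $-15247$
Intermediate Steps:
$B{\left(j \right)} = 9 + 2 j^{2}$ ($B{\left(j \right)} = \left(j^{2} + j^{2}\right) + 9 = 2 j^{2} + 9 = 9 + 2 j^{2}$)
$B{\left(-2 \right)} - 15264 = \left(9 + 2 \left(-2\right)^{2}\right) - 15264 = \left(9 + 2 \cdot 4\right) - 15264 = \left(9 + 8\right) - 15264 = 17 - 15264 = -15247$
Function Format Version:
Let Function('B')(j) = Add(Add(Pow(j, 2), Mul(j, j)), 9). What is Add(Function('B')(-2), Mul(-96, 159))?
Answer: -15247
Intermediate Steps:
Function('B')(j) = Add(9, Mul(2, Pow(j, 2))) (Function('B')(j) = Add(Add(Pow(j, 2), Pow(j, 2)), 9) = Add(Mul(2, Pow(j, 2)), 9) = Add(9, Mul(2, Pow(j, 2))))
Add(Function('B')(-2), Mul(-96, 159)) = Add(Add(9, Mul(2, Pow(-2, 2))), Mul(-96, 159)) = Add(Add(9, Mul(2, 4)), -15264) = Add(Add(9, 8), -15264) = Add(17, -15264) = -15247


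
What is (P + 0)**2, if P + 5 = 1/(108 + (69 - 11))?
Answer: 687241/27556 ≈ 24.940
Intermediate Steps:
P = -829/166 (P = -5 + 1/(108 + (69 - 11)) = -5 + 1/(108 + 58) = -5 + 1/166 = -829/166 ≈ -4.9940)
(P + 0)**2 = (-829/166 + 0)**2 = (-829/166)**2 = 687241/27556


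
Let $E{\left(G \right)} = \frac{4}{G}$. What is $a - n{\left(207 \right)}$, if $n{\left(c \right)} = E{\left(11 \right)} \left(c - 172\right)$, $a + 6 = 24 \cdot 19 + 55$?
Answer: $\frac{5415}{11} \approx 492.27$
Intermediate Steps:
$a = 505$ ($a = -6 + \left(24 \cdot 19 + 55\right) = -6 + \left(456 + 55\right) = -6 + 511 = 505$)
$n{\left(c \right)} = - \frac{688}{11} + \frac{4 c}{11}$ ($n{\left(c \right)} = \frac{4}{11} \left(c - 172\right) = 4 \cdot \frac{1}{11} \left(-172 + c\right) = \frac{4 \left(-172 + c\right)}{11} = - \frac{688}{11} + \frac{4 c}{11}$)
$a - n{\left(207 \right)} = 505 - \left(- \frac{688}{11} + \frac{4}{11} \cdot 207\right) = 505 - \left(- \frac{688}{11} + \frac{828}{11}\right) = 505 - \frac{140}{11} = \frac{5415}{11}$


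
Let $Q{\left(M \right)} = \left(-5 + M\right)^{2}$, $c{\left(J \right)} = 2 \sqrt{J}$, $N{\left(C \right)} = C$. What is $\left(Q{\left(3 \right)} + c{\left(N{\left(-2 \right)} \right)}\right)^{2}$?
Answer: $8 + 16 i \sqrt{2} \approx 8.0 + 22.627 i$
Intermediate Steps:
$\left(Q{\left(3 \right)} + c{\left(N{\left(-2 \right)} \right)}\right)^{2} = \left(\left(-5 + 3\right)^{2} + 2 \sqrt{-2}\right)^{2} = \left(\left(-2\right)^{2} + 2 i \sqrt{2}\right)^{2} = \left(4 + 2 i \sqrt{2}\right)^{2}$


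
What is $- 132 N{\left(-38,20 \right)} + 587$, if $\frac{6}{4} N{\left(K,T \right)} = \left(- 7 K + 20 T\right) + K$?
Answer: $-54677$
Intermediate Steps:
$N{\left(K,T \right)} = - 4 K + \frac{40 T}{3}$ ($N{\left(K,T \right)} = \frac{2 \left(\left(- 7 K + 20 T\right) + K\right)}{3} = \frac{2 \left(- 6 K + 20 T\right)}{3} = - 4 K + \frac{40 T}{3}$)
$- 132 N{\left(-38,20 \right)} + 587 = - 132 \left(\left(-4\right) \left(-38\right) + \frac{40}{3} \cdot 20\right) + 587 = - 132 \left(152 + \frac{800}{3}\right) + 587 = \left(-132\right) \frac{1256}{3} + 587 = -55264 + 587 = -54677$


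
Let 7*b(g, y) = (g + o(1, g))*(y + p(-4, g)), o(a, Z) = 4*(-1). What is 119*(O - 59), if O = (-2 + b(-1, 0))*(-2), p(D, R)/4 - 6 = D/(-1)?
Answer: 255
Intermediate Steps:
o(a, Z) = -4
p(D, R) = 24 - 4*D (p(D, R) = 24 + 4*(D/(-1)) = 24 + 4*(D*(-1)) = 24 + 4*(-D) = 24 - 4*D)
b(g, y) = (-4 + g)*(40 + y)/7 (b(g, y) = ((g - 4)*(y + (24 - 4*(-4))))/7 = ((-4 + g)*(y + (24 + 16)))/7 = ((-4 + g)*(y + 40))/7 = ((-4 + g)*(40 + y))/7 = (-4 + g)*(40 + y)/7)
O = 428/7 (O = (-2 + (-160/7 - 4/7*0 + (40/7)*(-1) + (⅐)*(-1)*0))*(-2) = (-2 + (-160/7 + 0 - 40/7 + 0))*(-2) = (-2 - 200/7)*(-2) = -214/7*(-2) = 428/7 ≈ 61.143)
119*(O - 59) = 119*(428/7 - 59) = 119*(15/7) = 255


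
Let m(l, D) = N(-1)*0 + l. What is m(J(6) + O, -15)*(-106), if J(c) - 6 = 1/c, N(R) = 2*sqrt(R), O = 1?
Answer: -2279/3 ≈ -759.67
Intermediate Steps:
J(c) = 6 + 1/c
m(l, D) = l (m(l, D) = (2*sqrt(-1))*0 + l = (2*I)*0 + l = 0 + l = l)
m(J(6) + O, -15)*(-106) = ((6 + 1/6) + 1)*(-106) = (37/6 + 1)*(-106) = (43/6)*(-106) = -2279/3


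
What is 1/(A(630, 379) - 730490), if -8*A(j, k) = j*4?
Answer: -1/730805 ≈ -1.3684e-6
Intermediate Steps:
A(j, k) = -j/2 (A(j, k) = -j*4/8 = -j/2)
1/(A(630, 379) - 730490) = 1/(-½*630 - 730490) = 1/(-315 - 730490) = 1/(-730805) = -1/730805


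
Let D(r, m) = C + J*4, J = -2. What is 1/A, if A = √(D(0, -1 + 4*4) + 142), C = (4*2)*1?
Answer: √142/142 ≈ 0.083918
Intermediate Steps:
C = 8 (C = 8*1 = 8)
D(r, m) = 0 (D(r, m) = 8 - 2*4 = 8 - 8 = 0)
A = √142 (A = √(0 + 142) = √142 ≈ 11.916)
1/A = 1/(√142) = √142/142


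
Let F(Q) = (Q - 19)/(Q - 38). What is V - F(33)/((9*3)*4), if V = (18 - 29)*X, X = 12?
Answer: -35633/270 ≈ -131.97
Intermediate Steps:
F(Q) = (-19 + Q)/(-38 + Q)
V = -132 (V = (18 - 29)*12 = -11*12 = -132)
V - F(33)/((9*3)*4) = -132 - (-19 + 33)/(-38 + 33)/((9*3)*4) = -132 - 14/(-5)/(27*4) = -132 - (-1/5*14)/108 = -132 - (-14)/(5*108) = -132 - 1*(-7/270) = -132 + 7/270 = -35633/270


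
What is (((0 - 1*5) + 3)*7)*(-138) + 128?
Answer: 2060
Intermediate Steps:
(((0 - 1*5) + 3)*7)*(-138) + 128 = (((0 - 5) + 3)*7)*(-138) + 128 = ((-5 + 3)*7)*(-138) + 128 = -2*7*(-138) + 128 = -14*(-138) + 128 = 1932 + 128 = 2060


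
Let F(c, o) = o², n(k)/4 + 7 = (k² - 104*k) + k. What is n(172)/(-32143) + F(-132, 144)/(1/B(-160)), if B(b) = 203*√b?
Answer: -47444/32143 + 16837632*I*√10 ≈ -1.476 + 5.3245e+7*I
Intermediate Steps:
n(k) = -28 - 412*k + 4*k² (n(k) = -28 + 4*((k² - 104*k) + k) = -28 + 4*(k² - 103*k) = -28 + (-412*k + 4*k²) = -28 - 412*k + 4*k²)
n(172)/(-32143) + F(-132, 144)/(1/B(-160)) = (-28 - 412*172 + 4*172²)/(-32143) + 144²/(1/(203*√(-160))) = (-28 - 70864 + 4*29584)*(-1/32143) + 20736/(1/(203*(4*I*√10))) = (-28 - 70864 + 118336)*(-1/32143) + 20736/(1/(812*I*√10)) = 47444*(-1/32143) + 20736/((-I*√10/8120)) = -47444/32143 + 20736*(812*I*√10) = -47444/32143 + 16837632*I*√10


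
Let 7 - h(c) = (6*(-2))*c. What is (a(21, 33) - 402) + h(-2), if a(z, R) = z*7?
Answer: -272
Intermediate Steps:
h(c) = 7 + 12*c (h(c) = 7 - 6*(-2)*c = 7 - (-12)*c = 7 + 12*c)
a(z, R) = 7*z
(a(21, 33) - 402) + h(-2) = (7*21 - 402) + (7 + 12*(-2)) = (147 - 402) + (7 - 24) = -255 - 17 = -272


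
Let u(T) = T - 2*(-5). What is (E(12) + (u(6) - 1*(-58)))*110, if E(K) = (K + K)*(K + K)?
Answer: 71500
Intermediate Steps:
u(T) = 10 + T (u(T) = T + 10 = 10 + T)
E(K) = 4*K² (E(K) = (2*K)*(2*K) = 4*K²)
(E(12) + (u(6) - 1*(-58)))*110 = (4*12² + ((10 + 6) - 1*(-58)))*110 = (4*144 + (16 + 58))*110 = (576 + 74)*110 = 650*110 = 71500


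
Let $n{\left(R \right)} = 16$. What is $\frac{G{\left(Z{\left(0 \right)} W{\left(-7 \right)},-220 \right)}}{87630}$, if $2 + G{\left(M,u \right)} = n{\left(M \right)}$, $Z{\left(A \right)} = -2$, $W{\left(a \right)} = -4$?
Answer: $\frac{7}{43815} \approx 0.00015976$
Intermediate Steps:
$G{\left(M,u \right)} = 14$ ($G{\left(M,u \right)} = -2 + 16 = 14$)
$\frac{G{\left(Z{\left(0 \right)} W{\left(-7 \right)},-220 \right)}}{87630} = \frac{14}{87630} = 14 \cdot \frac{1}{87630} = \frac{7}{43815}$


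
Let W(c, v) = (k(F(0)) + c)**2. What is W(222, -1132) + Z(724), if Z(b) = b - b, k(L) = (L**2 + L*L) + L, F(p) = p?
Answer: 49284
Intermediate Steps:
k(L) = L + 2*L**2 (k(L) = (L**2 + L**2) + L = 2*L**2 + L = L + 2*L**2)
Z(b) = 0
W(c, v) = c**2 (W(c, v) = (0*(1 + 2*0) + c)**2 = (0*(1 + 0) + c)**2 = (0*1 + c)**2 = (0 + c)**2 = c**2)
W(222, -1132) + Z(724) = 222**2 + 0 = 49284 + 0 = 49284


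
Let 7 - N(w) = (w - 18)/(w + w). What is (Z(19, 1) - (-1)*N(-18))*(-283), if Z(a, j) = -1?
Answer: -1415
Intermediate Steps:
N(w) = 7 - (-18 + w)/(2*w) (N(w) = 7 - (w - 18)/(w + w) = 7 - (-18 + w)/(2*w))
(Z(19, 1) - (-1)*N(-18))*(-283) = (-1 - (-1)*(13/2 + 9/(-18)))*(-283) = (-1 - (-1)*(13/2 + 9*(-1/18)))*(-283) = (-1 - (-1)*(13/2 - 1/2))*(-283) = (-1 - (-1)*6)*(-283) = (-1 - 1*(-6))*(-283) = (-1 + 6)*(-283) = 5*(-283) = -1415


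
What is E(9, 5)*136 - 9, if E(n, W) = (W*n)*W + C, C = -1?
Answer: 30455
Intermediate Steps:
E(n, W) = -1 + n*W² (E(n, W) = (W*n)*W - 1 = n*W² - 1 = -1 + n*W²)
E(9, 5)*136 - 9 = (-1 + 9*5²)*136 - 9 = (-1 + 9*25)*136 - 9 = (-1 + 225)*136 - 9 = 224*136 - 9 = 30464 - 9 = 30455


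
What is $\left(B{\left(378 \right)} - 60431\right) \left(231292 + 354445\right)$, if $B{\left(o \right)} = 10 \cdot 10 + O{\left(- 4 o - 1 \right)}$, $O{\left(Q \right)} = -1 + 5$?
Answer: $-35335755999$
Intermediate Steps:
$O{\left(Q \right)} = 4$
$B{\left(o \right)} = 104$ ($B{\left(o \right)} = 10 \cdot 10 + 4 = 100 + 4 = 104$)
$\left(B{\left(378 \right)} - 60431\right) \left(231292 + 354445\right) = \left(104 - 60431\right) \left(231292 + 354445\right) = \left(-60327\right) 585737 = -35335755999$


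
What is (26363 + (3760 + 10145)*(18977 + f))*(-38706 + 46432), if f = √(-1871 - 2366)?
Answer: 2038903359848 + 107430030*I*√4237 ≈ 2.0389e+12 + 6.9929e+9*I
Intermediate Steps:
f = I*√4237 (f = √(-4237) = I*√4237 ≈ 65.092*I)
(26363 + (3760 + 10145)*(18977 + f))*(-38706 + 46432) = (26363 + (3760 + 10145)*(18977 + I*√4237))*(-38706 + 46432) = (26363 + 13905*(18977 + I*√4237))*7726 = (26363 + (263875185 + 13905*I*√4237))*7726 = (263901548 + 13905*I*√4237)*7726 = 2038903359848 + 107430030*I*√4237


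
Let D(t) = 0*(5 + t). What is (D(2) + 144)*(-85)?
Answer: -12240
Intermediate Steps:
D(t) = 0
(D(2) + 144)*(-85) = (0 + 144)*(-85) = 144*(-85) = -12240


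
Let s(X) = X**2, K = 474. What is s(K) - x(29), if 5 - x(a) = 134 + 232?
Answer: 225037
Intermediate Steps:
x(a) = -361 (x(a) = 5 - (134 + 232) = 5 - 1*366 = 5 - 366 = -361)
s(K) - x(29) = 474**2 - 1*(-361) = 224676 + 361 = 225037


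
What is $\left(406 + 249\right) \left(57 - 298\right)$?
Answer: $-157855$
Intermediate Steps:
$\left(406 + 249\right) \left(57 - 298\right) = 655 \left(-241\right) = -157855$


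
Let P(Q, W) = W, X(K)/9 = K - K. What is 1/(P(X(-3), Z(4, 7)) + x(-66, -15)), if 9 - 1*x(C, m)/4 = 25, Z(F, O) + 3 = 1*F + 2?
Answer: -1/61 ≈ -0.016393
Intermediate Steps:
X(K) = 0 (X(K) = 9*(K - K) = 9*0 = 0)
Z(F, O) = -1 + F (Z(F, O) = -3 + (1*F + 2) = -3 + (F + 2) = -3 + (2 + F) = -1 + F)
x(C, m) = -64 (x(C, m) = 36 - 4*25 = 36 - 100 = -64)
1/(P(X(-3), Z(4, 7)) + x(-66, -15)) = 1/((-1 + 4) - 64) = 1/(3 - 64) = 1/(-61) = -1/61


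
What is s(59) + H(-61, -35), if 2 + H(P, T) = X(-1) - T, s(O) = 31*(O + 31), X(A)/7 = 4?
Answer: 2851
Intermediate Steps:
X(A) = 28 (X(A) = 7*4 = 28)
s(O) = 961 + 31*O (s(O) = 31*(31 + O) = 961 + 31*O)
H(P, T) = 26 - T (H(P, T) = -2 + (28 - T) = 26 - T)
s(59) + H(-61, -35) = (961 + 31*59) + (26 - 1*(-35)) = (961 + 1829) + (26 + 35) = 2790 + 61 = 2851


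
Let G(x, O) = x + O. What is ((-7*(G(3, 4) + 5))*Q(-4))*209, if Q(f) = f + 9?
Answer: -87780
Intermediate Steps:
G(x, O) = O + x
Q(f) = 9 + f
((-7*(G(3, 4) + 5))*Q(-4))*209 = ((-7*((4 + 3) + 5))*(9 - 4))*209 = (-7*(7 + 5)*5)*209 = (-7*12*5)*209 = -84*5*209 = -420*209 = -87780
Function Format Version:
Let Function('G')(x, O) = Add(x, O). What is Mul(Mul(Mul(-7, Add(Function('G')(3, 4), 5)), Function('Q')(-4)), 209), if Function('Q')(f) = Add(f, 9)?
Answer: -87780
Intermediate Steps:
Function('G')(x, O) = Add(O, x)
Function('Q')(f) = Add(9, f)
Mul(Mul(Mul(-7, Add(Function('G')(3, 4), 5)), Function('Q')(-4)), 209) = Mul(Mul(Mul(-7, Add(Add(4, 3), 5)), Add(9, -4)), 209) = Mul(Mul(Mul(-7, Add(7, 5)), 5), 209) = Mul(Mul(Mul(-7, 12), 5), 209) = Mul(Mul(-84, 5), 209) = Mul(-420, 209) = -87780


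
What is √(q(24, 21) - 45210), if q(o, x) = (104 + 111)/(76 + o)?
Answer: I*√4520785/10 ≈ 212.62*I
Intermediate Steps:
q(o, x) = 215/(76 + o)
√(q(24, 21) - 45210) = √(215/(76 + 24) - 45210) = √(215/100 - 45210) = √(215*(1/100) - 45210) = √(43/20 - 45210) = √(-904157/20) = I*√4520785/10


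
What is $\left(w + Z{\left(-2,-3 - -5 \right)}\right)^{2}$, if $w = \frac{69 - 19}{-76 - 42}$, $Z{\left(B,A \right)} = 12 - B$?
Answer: $\frac{641601}{3481} \approx 184.32$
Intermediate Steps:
$w = - \frac{25}{59}$ ($w = \frac{50}{-118} = 50 \left(- \frac{1}{118}\right) = - \frac{25}{59} \approx -0.42373$)
$\left(w + Z{\left(-2,-3 - -5 \right)}\right)^{2} = \left(- \frac{25}{59} + \left(12 - -2\right)\right)^{2} = \left(- \frac{25}{59} + \left(12 + 2\right)\right)^{2} = \left(- \frac{25}{59} + 14\right)^{2} = \left(\frac{801}{59}\right)^{2} = \frac{641601}{3481}$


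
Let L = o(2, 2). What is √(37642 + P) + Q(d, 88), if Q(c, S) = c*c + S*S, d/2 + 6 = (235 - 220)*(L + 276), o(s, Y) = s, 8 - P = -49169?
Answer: 69363328 + √86819 ≈ 6.9364e+7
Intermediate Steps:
P = 49177 (P = 8 - 1*(-49169) = 8 + 49169 = 49177)
L = 2
d = 8328 (d = -12 + 2*((235 - 220)*(2 + 276)) = -12 + 2*(15*278) = -12 + 2*4170 = -12 + 8340 = 8328)
Q(c, S) = S² + c² (Q(c, S) = c² + S² = S² + c²)
√(37642 + P) + Q(d, 88) = √(37642 + 49177) + (88² + 8328²) = √86819 + (7744 + 69355584) = √86819 + 69363328 = 69363328 + √86819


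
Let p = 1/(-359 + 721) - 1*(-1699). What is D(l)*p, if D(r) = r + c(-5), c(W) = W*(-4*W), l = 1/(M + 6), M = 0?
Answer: -122802787/724 ≈ -1.6962e+5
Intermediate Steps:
l = ⅙ (l = 1/(0 + 6) = 1/6 = ⅙ ≈ 0.16667)
c(W) = -4*W²
D(r) = -100 + r (D(r) = r - 4*(-5)² = r - 4*25 = r - 100 = -100 + r)
p = 615039/362 (p = 1/362 + 1699 = 615039/362 ≈ 1699.0)
D(l)*p = (-100 + ⅙)*(615039/362) = -599/6*615039/362 = -122802787/724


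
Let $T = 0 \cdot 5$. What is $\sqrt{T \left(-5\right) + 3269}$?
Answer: $\sqrt{3269} \approx 57.175$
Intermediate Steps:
$T = 0$
$\sqrt{T \left(-5\right) + 3269} = \sqrt{0 \left(-5\right) + 3269} = \sqrt{0 + 3269} = \sqrt{3269}$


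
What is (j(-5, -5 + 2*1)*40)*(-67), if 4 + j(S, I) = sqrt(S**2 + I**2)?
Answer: 10720 - 2680*sqrt(34) ≈ -4907.0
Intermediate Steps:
j(S, I) = -4 + sqrt(I**2 + S**2) (j(S, I) = -4 + sqrt(S**2 + I**2) = -4 + sqrt(I**2 + S**2))
(j(-5, -5 + 2*1)*40)*(-67) = ((-4 + sqrt((-5 + 2*1)**2 + (-5)**2))*40)*(-67) = ((-4 + sqrt((-5 + 2)**2 + 25))*40)*(-67) = ((-4 + sqrt((-3)**2 + 25))*40)*(-67) = ((-4 + sqrt(9 + 25))*40)*(-67) = ((-4 + sqrt(34))*40)*(-67) = (-160 + 40*sqrt(34))*(-67) = 10720 - 2680*sqrt(34)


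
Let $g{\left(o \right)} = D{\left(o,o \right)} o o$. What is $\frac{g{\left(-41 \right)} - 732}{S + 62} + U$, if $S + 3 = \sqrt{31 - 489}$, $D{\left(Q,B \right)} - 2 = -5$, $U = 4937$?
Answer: $\frac{6368706}{1313} + \frac{1925 i \sqrt{458}}{1313} \approx 4850.5 + 31.376 i$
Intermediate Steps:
$D{\left(Q,B \right)} = -3$ ($D{\left(Q,B \right)} = 2 - 5 = -3$)
$S = -3 + i \sqrt{458}$ ($S = -3 + \sqrt{31 - 489} = -3 + \sqrt{-458} = -3 + i \sqrt{458} \approx -3.0 + 21.401 i$)
$g{\left(o \right)} = - 3 o^{2}$ ($g{\left(o \right)} = - 3 o o = - 3 o^{2}$)
$\frac{g{\left(-41 \right)} - 732}{S + 62} + U = \frac{- 3 \left(-41\right)^{2} - 732}{\left(-3 + i \sqrt{458}\right) + 62} + 4937 = \frac{\left(-3\right) 1681 - 732}{59 + i \sqrt{458}} + 4937 = \frac{-5043 - 732}{59 + i \sqrt{458}} + 4937 = - \frac{5775}{59 + i \sqrt{458}} + 4937 = 4937 - \frac{5775}{59 + i \sqrt{458}}$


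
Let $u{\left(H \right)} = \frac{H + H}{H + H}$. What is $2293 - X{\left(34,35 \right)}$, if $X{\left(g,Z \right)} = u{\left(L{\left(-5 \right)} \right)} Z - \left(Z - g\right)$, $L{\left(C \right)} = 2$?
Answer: $2259$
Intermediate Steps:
$u{\left(H \right)} = 1$ ($u{\left(H \right)} = \frac{2 H}{2 H} = 2 H \frac{1}{2 H} = 1$)
$X{\left(g,Z \right)} = g$ ($X{\left(g,Z \right)} = 1 Z - \left(Z - g\right) = Z - \left(Z - g\right) = g$)
$2293 - X{\left(34,35 \right)} = 2293 - 34 = 2259$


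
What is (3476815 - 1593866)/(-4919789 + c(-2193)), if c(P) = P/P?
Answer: -1882949/4919788 ≈ -0.38273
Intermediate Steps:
c(P) = 1
(3476815 - 1593866)/(-4919789 + c(-2193)) = (3476815 - 1593866)/(-4919789 + 1) = 1882949/(-4919788) = 1882949*(-1/4919788) = -1882949/4919788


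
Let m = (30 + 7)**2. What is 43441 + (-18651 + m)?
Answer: 26159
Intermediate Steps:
m = 1369 (m = 37**2 = 1369)
43441 + (-18651 + m) = 43441 + (-18651 + 1369) = 43441 - 17282 = 26159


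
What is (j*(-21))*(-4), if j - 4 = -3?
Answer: 84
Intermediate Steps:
j = 1 (j = 4 - 3 = 1)
(j*(-21))*(-4) = (1*(-21))*(-4) = -21*(-4) = 84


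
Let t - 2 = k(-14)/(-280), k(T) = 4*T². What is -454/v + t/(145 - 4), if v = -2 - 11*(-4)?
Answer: -17791/1645 ≈ -10.815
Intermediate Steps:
v = 42 (v = -2 + 44 = 42)
t = -⅘ (t = 2 + (4*(-14)²)/(-280) = 2 + (4*196)*(-1/280) = 2 + 784*(-1/280) = 2 - 14/5 = -⅘ ≈ -0.80000)
-454/v + t/(145 - 4) = -454/42 - 4/(5*(145 - 4)) = -454*1/42 - ⅘/141 = -227/21 - ⅘*1/141 = -227/21 - 4/705 = -17791/1645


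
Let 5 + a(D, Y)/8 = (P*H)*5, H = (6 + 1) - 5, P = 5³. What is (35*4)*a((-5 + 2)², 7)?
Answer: 1394400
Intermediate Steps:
P = 125
H = 2 (H = 7 - 5 = 2)
a(D, Y) = 9960 (a(D, Y) = -40 + 8*((125*2)*5) = -40 + 8*(250*5) = -40 + 8*1250 = -40 + 10000 = 9960)
(35*4)*a((-5 + 2)², 7) = (35*4)*9960 = 140*9960 = 1394400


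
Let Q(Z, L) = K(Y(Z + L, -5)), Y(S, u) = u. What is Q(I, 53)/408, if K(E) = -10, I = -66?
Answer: -5/204 ≈ -0.024510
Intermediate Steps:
Q(Z, L) = -10
Q(I, 53)/408 = -10/408 = -10*1/408 = -5/204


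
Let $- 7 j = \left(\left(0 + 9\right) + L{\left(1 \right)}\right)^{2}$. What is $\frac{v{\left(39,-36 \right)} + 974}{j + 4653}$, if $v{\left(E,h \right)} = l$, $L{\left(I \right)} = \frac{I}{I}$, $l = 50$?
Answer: $\frac{7168}{32471} \approx 0.22075$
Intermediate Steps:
$L{\left(I \right)} = 1$
$v{\left(E,h \right)} = 50$
$j = - \frac{100}{7}$ ($j = - \frac{\left(\left(0 + 9\right) + 1\right)^{2}}{7} = - \frac{\left(9 + 1\right)^{2}}{7} = - \frac{10^{2}}{7} = \left(- \frac{1}{7}\right) 100 = - \frac{100}{7} \approx -14.286$)
$\frac{v{\left(39,-36 \right)} + 974}{j + 4653} = \frac{50 + 974}{- \frac{100}{7} + 4653} = \frac{1024}{\frac{32471}{7}} = 1024 \cdot \frac{7}{32471} = \frac{7168}{32471}$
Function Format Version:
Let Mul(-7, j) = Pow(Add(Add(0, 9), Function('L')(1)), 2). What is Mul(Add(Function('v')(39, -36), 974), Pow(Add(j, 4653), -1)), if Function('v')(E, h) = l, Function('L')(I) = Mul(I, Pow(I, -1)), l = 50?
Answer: Rational(7168, 32471) ≈ 0.22075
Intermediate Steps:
Function('L')(I) = 1
Function('v')(E, h) = 50
j = Rational(-100, 7) (j = Mul(Rational(-1, 7), Pow(Add(Add(0, 9), 1), 2)) = Mul(Rational(-1, 7), Pow(Add(9, 1), 2)) = Mul(Rational(-1, 7), Pow(10, 2)) = Mul(Rational(-1, 7), 100) = Rational(-100, 7) ≈ -14.286)
Mul(Add(Function('v')(39, -36), 974), Pow(Add(j, 4653), -1)) = Mul(Add(50, 974), Pow(Add(Rational(-100, 7), 4653), -1)) = Mul(1024, Pow(Rational(32471, 7), -1)) = Mul(1024, Rational(7, 32471)) = Rational(7168, 32471)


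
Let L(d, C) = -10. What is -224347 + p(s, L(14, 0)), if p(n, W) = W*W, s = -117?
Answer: -224247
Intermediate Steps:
p(n, W) = W²
-224347 + p(s, L(14, 0)) = -224347 + (-10)² = -224347 + 100 = -224247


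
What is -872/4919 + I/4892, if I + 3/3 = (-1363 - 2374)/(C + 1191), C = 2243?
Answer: -145387265/818167432 ≈ -0.17770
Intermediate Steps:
I = -71/34 (I = -1 + (-1363 - 2374)/(2243 + 1191) = -1 - 3737/3434 = -1 - 3737*1/3434 = -1 - 37/34 = -71/34 ≈ -2.0882)
-872/4919 + I/4892 = -872/4919 - 71/34/4892 = -872*1/4919 - 71/34*1/4892 = -872/4919 - 71/166328 = -145387265/818167432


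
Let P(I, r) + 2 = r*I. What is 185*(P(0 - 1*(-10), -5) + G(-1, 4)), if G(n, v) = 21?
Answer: -5735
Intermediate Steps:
P(I, r) = -2 + I*r (P(I, r) = -2 + r*I = -2 + I*r)
185*(P(0 - 1*(-10), -5) + G(-1, 4)) = 185*((-2 + (0 - 1*(-10))*(-5)) + 21) = 185*((-2 + (0 + 10)*(-5)) + 21) = 185*((-2 + 10*(-5)) + 21) = 185*((-2 - 50) + 21) = 185*(-52 + 21) = 185*(-31) = -5735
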